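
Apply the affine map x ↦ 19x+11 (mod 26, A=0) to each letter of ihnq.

i(8): 19·8+11=163≡7 → h
h(7): 19·7+11=144≡14 → o
n(13): 19·13+11=258≡24 → y
q(16): 19·16+11=315≡3 → d

hoyd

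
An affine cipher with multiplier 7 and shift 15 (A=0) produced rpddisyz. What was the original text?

The inverse of 7 mod 26 is 15, since 7·15=105≡1. Apply D(y)=15·(y−15) mod 26:
r(17): 15·(17−15)=30≡4 → e
p(15): 15·(15−15)=0 → a
d(3): 15·(3−15)=-180≡2 → c
d(3): 15·(3−15)=-180≡2 → c
i(8): 15·(8−15)=-105≡25 → z
s(18): 15·(18−15)=45≡19 → t
y(24): 15·(24−15)=135≡5 → f
z(25): 15·(25−15)=150≡20 → u

eaccztfu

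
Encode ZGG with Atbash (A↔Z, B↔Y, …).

Z(25) → A(0)
G(6) → T(19)
G(6) → T(19)

ATT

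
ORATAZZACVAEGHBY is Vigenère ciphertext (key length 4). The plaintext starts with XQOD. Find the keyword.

RBMQ

Subtract each crib letter from the matching ciphertext letter (mod 26):
O(14)−X(23)=-9≡17 → R
R(17)−Q(16)=1 → B
A(0)−O(14)=-14≡12 → M
T(19)−D(3)=16 → Q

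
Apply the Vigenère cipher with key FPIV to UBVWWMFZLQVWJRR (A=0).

Repeat the key across the message: FPIVFPIVFPIVFPI
U(20)+F(5): 25 → Z
B(1)+P(15): 16 → Q
V(21)+I(8): 29≡3 → D
W(22)+V(21): 43≡17 → R
W(22)+F(5): 27≡1 → B
M(12)+P(15): 27≡1 → B
F(5)+I(8): 13 → N
Z(25)+V(21): 46≡20 → U
L(11)+F(5): 16 → Q
Q(16)+P(15): 31≡5 → F
V(21)+I(8): 29≡3 → D
W(22)+V(21): 43≡17 → R
J(9)+F(5): 14 → O
R(17)+P(15): 32≡6 → G
R(17)+I(8): 25 → Z

ZQDRBBNUQFDROGZ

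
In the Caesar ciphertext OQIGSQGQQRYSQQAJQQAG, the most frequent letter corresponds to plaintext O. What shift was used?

2

The most frequent ciphertext letter is Q (appears 8 times).
Q is position 16; O is position 14.
Shift = 2.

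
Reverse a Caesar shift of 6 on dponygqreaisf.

d(3): 3−6=-3≡23 → x
p(15): 15−6=9 → j
o(14): 14−6=8 → i
n(13): 13−6=7 → h
y(24): 24−6=18 → s
g(6): 6−6=0 → a
q(16): 16−6=10 → k
r(17): 17−6=11 → l
e(4): 4−6=-2≡24 → y
a(0): 0−6=-6≡20 → u
i(8): 8−6=2 → c
s(18): 18−6=12 → m
f(5): 5−6=-1≡25 → z

xjihsaklyucmz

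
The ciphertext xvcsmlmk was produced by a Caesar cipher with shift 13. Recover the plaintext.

x(23): 23−13=10 → k
v(21): 21−13=8 → i
c(2): 2−13=-11≡15 → p
s(18): 18−13=5 → f
m(12): 12−13=-1≡25 → z
l(11): 11−13=-2≡24 → y
m(12): 12−13=-1≡25 → z
k(10): 10−13=-3≡23 → x

kipfzyzx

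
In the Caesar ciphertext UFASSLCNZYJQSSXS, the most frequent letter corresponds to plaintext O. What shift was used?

4

The most frequent ciphertext letter is S (appears 5 times).
S is position 18; O is position 14.
Shift = 4.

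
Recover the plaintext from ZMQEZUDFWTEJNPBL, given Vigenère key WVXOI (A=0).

DRTQRYIIILIOQBTP

Repeat the key across the ciphertext: WVXOIWVXOIWVXOIW
Z(25)−W(22): 3 → D
M(12)−V(21): -9≡17 → R
Q(16)−X(23): -7≡19 → T
E(4)−O(14): -10≡16 → Q
Z(25)−I(8): 17 → R
U(20)−W(22): -2≡24 → Y
D(3)−V(21): -18≡8 → I
F(5)−X(23): -18≡8 → I
W(22)−O(14): 8 → I
T(19)−I(8): 11 → L
E(4)−W(22): -18≡8 → I
J(9)−V(21): -12≡14 → O
N(13)−X(23): -10≡16 → Q
P(15)−O(14): 1 → B
B(1)−I(8): -7≡19 → T
L(11)−W(22): -11≡15 → P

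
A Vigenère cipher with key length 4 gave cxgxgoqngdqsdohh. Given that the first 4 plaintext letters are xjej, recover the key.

foco

Subtract each crib letter from the matching ciphertext letter (mod 26):
c(2)−x(23)=-21≡5 → f
x(23)−j(9)=14 → o
g(6)−e(4)=2 → c
x(23)−j(9)=14 → o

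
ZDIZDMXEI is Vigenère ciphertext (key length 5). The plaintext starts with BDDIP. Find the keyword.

YAFRO

Subtract each crib letter from the matching ciphertext letter (mod 26):
Z(25)−B(1)=24 → Y
D(3)−D(3)=0 → A
I(8)−D(3)=5 → F
Z(25)−I(8)=17 → R
D(3)−P(15)=-12≡14 → O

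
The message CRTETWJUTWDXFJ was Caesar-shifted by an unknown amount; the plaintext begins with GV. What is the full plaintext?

From the crib: C(2)−G(6)=-4≡22, so the shift is 22.
Subtract 22 from each ciphertext letter:
C(2): 2−22=-20≡6 → G
R(17): 17−22=-5≡21 → V
T(19): 19−22=-3≡23 → X
E(4): 4−22=-18≡8 → I
T(19): 19−22=-3≡23 → X
W(22): 22−22=0 → A
J(9): 9−22=-13≡13 → N
U(20): 20−22=-2≡24 → Y
T(19): 19−22=-3≡23 → X
W(22): 22−22=0 → A
D(3): 3−22=-19≡7 → H
X(23): 23−22=1 → B
F(5): 5−22=-17≡9 → J
J(9): 9−22=-13≡13 → N

GVXIXANYXAHBJN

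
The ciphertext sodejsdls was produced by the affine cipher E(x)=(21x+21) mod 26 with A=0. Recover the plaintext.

lrotslocl

The inverse of 21 mod 26 is 5, since 21·5=105≡1. Apply D(y)=5·(y−21) mod 26:
s(18): 5·(18−21)=-15≡11 → l
o(14): 5·(14−21)=-35≡17 → r
d(3): 5·(3−21)=-90≡14 → o
e(4): 5·(4−21)=-85≡19 → t
j(9): 5·(9−21)=-60≡18 → s
s(18): 5·(18−21)=-15≡11 → l
d(3): 5·(3−21)=-90≡14 → o
l(11): 5·(11−21)=-50≡2 → c
s(18): 5·(18−21)=-15≡11 → l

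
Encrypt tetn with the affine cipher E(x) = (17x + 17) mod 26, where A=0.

t(19): 17·19+17=340≡2 → c
e(4): 17·4+17=85≡7 → h
t(19): 17·19+17=340≡2 → c
n(13): 17·13+17=238≡4 → e

chce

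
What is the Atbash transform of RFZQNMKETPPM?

IUAJMNPVGKKN

R(17) → I(8)
F(5) → U(20)
Z(25) → A(0)
Q(16) → J(9)
N(13) → M(12)
M(12) → N(13)
K(10) → P(15)
E(4) → V(21)
T(19) → G(6)
P(15) → K(10)
P(15) → K(10)
M(12) → N(13)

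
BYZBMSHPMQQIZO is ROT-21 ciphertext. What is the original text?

B(1): 1−21=-20≡6 → G
Y(24): 24−21=3 → D
Z(25): 25−21=4 → E
B(1): 1−21=-20≡6 → G
M(12): 12−21=-9≡17 → R
S(18): 18−21=-3≡23 → X
H(7): 7−21=-14≡12 → M
P(15): 15−21=-6≡20 → U
M(12): 12−21=-9≡17 → R
Q(16): 16−21=-5≡21 → V
Q(16): 16−21=-5≡21 → V
I(8): 8−21=-13≡13 → N
Z(25): 25−21=4 → E
O(14): 14−21=-7≡19 → T

GDEGRXMURVVNET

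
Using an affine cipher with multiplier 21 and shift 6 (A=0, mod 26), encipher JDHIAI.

J(9): 21·9+6=195≡13 → N
D(3): 21·3+6=69≡17 → R
H(7): 21·7+6=153≡23 → X
I(8): 21·8+6=174≡18 → S
A(0): 21·0+6=6 → G
I(8): 21·8+6=174≡18 → S

NRXSGS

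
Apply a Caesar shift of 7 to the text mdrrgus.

m(12): 12+7=19 → t
d(3): 3+7=10 → k
r(17): 17+7=24 → y
r(17): 17+7=24 → y
g(6): 6+7=13 → n
u(20): 20+7=27≡1 → b
s(18): 18+7=25 → z

tkyynbz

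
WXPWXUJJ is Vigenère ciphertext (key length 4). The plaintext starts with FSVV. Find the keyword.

Subtract each crib letter from the matching ciphertext letter (mod 26):
W(22)−F(5)=17 → R
X(23)−S(18)=5 → F
P(15)−V(21)=-6≡20 → U
W(22)−V(21)=1 → B

RFUB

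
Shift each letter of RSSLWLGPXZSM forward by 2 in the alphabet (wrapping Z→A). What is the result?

R(17): 17+2=19 → T
S(18): 18+2=20 → U
S(18): 18+2=20 → U
L(11): 11+2=13 → N
W(22): 22+2=24 → Y
L(11): 11+2=13 → N
G(6): 6+2=8 → I
P(15): 15+2=17 → R
X(23): 23+2=25 → Z
Z(25): 25+2=27≡1 → B
S(18): 18+2=20 → U
M(12): 12+2=14 → O

TUUNYNIRZBUO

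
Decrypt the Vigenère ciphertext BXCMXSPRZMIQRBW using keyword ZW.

CBDQYWQVAQJUSFX

Repeat the key across the ciphertext: ZWZWZWZWZWZWZWZ
B(1)−Z(25): -24≡2 → C
X(23)−W(22): 1 → B
C(2)−Z(25): -23≡3 → D
M(12)−W(22): -10≡16 → Q
X(23)−Z(25): -2≡24 → Y
S(18)−W(22): -4≡22 → W
P(15)−Z(25): -10≡16 → Q
R(17)−W(22): -5≡21 → V
Z(25)−Z(25): 0 → A
M(12)−W(22): -10≡16 → Q
I(8)−Z(25): -17≡9 → J
Q(16)−W(22): -6≡20 → U
R(17)−Z(25): -8≡18 → S
B(1)−W(22): -21≡5 → F
W(22)−Z(25): -3≡23 → X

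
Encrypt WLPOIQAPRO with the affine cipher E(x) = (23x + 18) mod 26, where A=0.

ELZCUWSZTC

W(22): 23·22+18=524≡4 → E
L(11): 23·11+18=271≡11 → L
P(15): 23·15+18=363≡25 → Z
O(14): 23·14+18=340≡2 → C
I(8): 23·8+18=202≡20 → U
Q(16): 23·16+18=386≡22 → W
A(0): 23·0+18=18 → S
P(15): 23·15+18=363≡25 → Z
R(17): 23·17+18=409≡19 → T
O(14): 23·14+18=340≡2 → C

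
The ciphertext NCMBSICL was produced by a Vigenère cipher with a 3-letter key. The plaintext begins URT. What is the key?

TLT

Subtract each crib letter from the matching ciphertext letter (mod 26):
N(13)−U(20)=-7≡19 → T
C(2)−R(17)=-15≡11 → L
M(12)−T(19)=-7≡19 → T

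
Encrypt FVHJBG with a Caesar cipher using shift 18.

F(5): 5+18=23 → X
V(21): 21+18=39≡13 → N
H(7): 7+18=25 → Z
J(9): 9+18=27≡1 → B
B(1): 1+18=19 → T
G(6): 6+18=24 → Y

XNZBTY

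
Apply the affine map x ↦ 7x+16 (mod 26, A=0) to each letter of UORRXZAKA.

U(20): 7·20+16=156≡0 → A
O(14): 7·14+16=114≡10 → K
R(17): 7·17+16=135≡5 → F
R(17): 7·17+16=135≡5 → F
X(23): 7·23+16=177≡21 → V
Z(25): 7·25+16=191≡9 → J
A(0): 7·0+16=16 → Q
K(10): 7·10+16=86≡8 → I
A(0): 7·0+16=16 → Q

AKFFVJQIQ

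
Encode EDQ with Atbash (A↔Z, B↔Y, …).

VWJ

E(4) → V(21)
D(3) → W(22)
Q(16) → J(9)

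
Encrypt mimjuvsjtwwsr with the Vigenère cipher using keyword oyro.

agdxitjxhungf

Repeat the key across the message: oyrooyrooyroo
m(12)+o(14): 26≡0 → a
i(8)+y(24): 32≡6 → g
m(12)+r(17): 29≡3 → d
j(9)+o(14): 23 → x
u(20)+o(14): 34≡8 → i
v(21)+y(24): 45≡19 → t
s(18)+r(17): 35≡9 → j
j(9)+o(14): 23 → x
t(19)+o(14): 33≡7 → h
w(22)+y(24): 46≡20 → u
w(22)+r(17): 39≡13 → n
s(18)+o(14): 32≡6 → g
r(17)+o(14): 31≡5 → f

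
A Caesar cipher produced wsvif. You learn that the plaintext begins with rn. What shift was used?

5

From the crib: w(22)−r(17)=5, so the shift is 5.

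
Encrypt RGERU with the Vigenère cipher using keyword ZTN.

QZRQN

Repeat the key across the message: ZTNZT
R(17)+Z(25): 42≡16 → Q
G(6)+T(19): 25 → Z
E(4)+N(13): 17 → R
R(17)+Z(25): 42≡16 → Q
U(20)+T(19): 39≡13 → N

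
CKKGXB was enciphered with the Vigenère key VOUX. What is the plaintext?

HWQJCN

Repeat the key across the ciphertext: VOUXVO
C(2)−V(21): -19≡7 → H
K(10)−O(14): -4≡22 → W
K(10)−U(20): -10≡16 → Q
G(6)−X(23): -17≡9 → J
X(23)−V(21): 2 → C
B(1)−O(14): -13≡13 → N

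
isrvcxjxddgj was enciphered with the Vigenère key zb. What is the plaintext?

Repeat the key across the ciphertext: zbzbzbzbzbzb
i(8)−z(25): -17≡9 → j
s(18)−b(1): 17 → r
r(17)−z(25): -8≡18 → s
v(21)−b(1): 20 → u
c(2)−z(25): -23≡3 → d
x(23)−b(1): 22 → w
j(9)−z(25): -16≡10 → k
x(23)−b(1): 22 → w
d(3)−z(25): -22≡4 → e
d(3)−b(1): 2 → c
g(6)−z(25): -19≡7 → h
j(9)−b(1): 8 → i

jrsudwkwechi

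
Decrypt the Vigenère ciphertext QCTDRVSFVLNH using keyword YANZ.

SCGETVFGXLAI

Repeat the key across the ciphertext: YANZYANZYANZ
Q(16)−Y(24): -8≡18 → S
C(2)−A(0): 2 → C
T(19)−N(13): 6 → G
D(3)−Z(25): -22≡4 → E
R(17)−Y(24): -7≡19 → T
V(21)−A(0): 21 → V
S(18)−N(13): 5 → F
F(5)−Z(25): -20≡6 → G
V(21)−Y(24): -3≡23 → X
L(11)−A(0): 11 → L
N(13)−N(13): 0 → A
H(7)−Z(25): -18≡8 → I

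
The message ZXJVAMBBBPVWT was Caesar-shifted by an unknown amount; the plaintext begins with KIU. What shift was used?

15

From the crib: Z(25)−K(10)=15, so the shift is 15.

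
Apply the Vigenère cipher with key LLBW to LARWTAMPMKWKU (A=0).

WLSSELNLXVXGF

Repeat the key across the message: LLBWLLBWLLBWL
L(11)+L(11): 22 → W
A(0)+L(11): 11 → L
R(17)+B(1): 18 → S
W(22)+W(22): 44≡18 → S
T(19)+L(11): 30≡4 → E
A(0)+L(11): 11 → L
M(12)+B(1): 13 → N
P(15)+W(22): 37≡11 → L
M(12)+L(11): 23 → X
K(10)+L(11): 21 → V
W(22)+B(1): 23 → X
K(10)+W(22): 32≡6 → G
U(20)+L(11): 31≡5 → F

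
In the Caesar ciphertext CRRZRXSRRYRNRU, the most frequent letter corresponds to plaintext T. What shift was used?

The most frequent ciphertext letter is R (appears 7 times).
R is position 17; T is position 19.
Shift = -2≡24.

24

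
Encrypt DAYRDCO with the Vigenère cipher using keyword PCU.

Repeat the key across the message: PCUPCUP
D(3)+P(15): 18 → S
A(0)+C(2): 2 → C
Y(24)+U(20): 44≡18 → S
R(17)+P(15): 32≡6 → G
D(3)+C(2): 5 → F
C(2)+U(20): 22 → W
O(14)+P(15): 29≡3 → D

SCSGFWD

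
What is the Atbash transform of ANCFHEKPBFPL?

A(0) → Z(25)
N(13) → M(12)
C(2) → X(23)
F(5) → U(20)
H(7) → S(18)
E(4) → V(21)
K(10) → P(15)
P(15) → K(10)
B(1) → Y(24)
F(5) → U(20)
P(15) → K(10)
L(11) → O(14)

ZMXUSVPKYUKO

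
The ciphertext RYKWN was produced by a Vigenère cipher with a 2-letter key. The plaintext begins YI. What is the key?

Subtract each crib letter from the matching ciphertext letter (mod 26):
R(17)−Y(24)=-7≡19 → T
Y(24)−I(8)=16 → Q

TQ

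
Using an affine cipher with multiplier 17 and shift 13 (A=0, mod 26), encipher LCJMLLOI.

SVKJSSRT

L(11): 17·11+13=200≡18 → S
C(2): 17·2+13=47≡21 → V
J(9): 17·9+13=166≡10 → K
M(12): 17·12+13=217≡9 → J
L(11): 17·11+13=200≡18 → S
L(11): 17·11+13=200≡18 → S
O(14): 17·14+13=251≡17 → R
I(8): 17·8+13=149≡19 → T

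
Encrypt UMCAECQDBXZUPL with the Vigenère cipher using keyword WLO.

QXQWPQMOPTKILW

Repeat the key across the message: WLOWLOWLOWLOWL
U(20)+W(22): 42≡16 → Q
M(12)+L(11): 23 → X
C(2)+O(14): 16 → Q
A(0)+W(22): 22 → W
E(4)+L(11): 15 → P
C(2)+O(14): 16 → Q
Q(16)+W(22): 38≡12 → M
D(3)+L(11): 14 → O
B(1)+O(14): 15 → P
X(23)+W(22): 45≡19 → T
Z(25)+L(11): 36≡10 → K
U(20)+O(14): 34≡8 → I
P(15)+W(22): 37≡11 → L
L(11)+L(11): 22 → W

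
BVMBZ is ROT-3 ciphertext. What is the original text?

B(1): 1−3=-2≡24 → Y
V(21): 21−3=18 → S
M(12): 12−3=9 → J
B(1): 1−3=-2≡24 → Y
Z(25): 25−3=22 → W

YSJYW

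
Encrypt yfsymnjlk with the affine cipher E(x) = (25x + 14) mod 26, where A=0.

y(24): 25·24+14=614≡16 → q
f(5): 25·5+14=139≡9 → j
s(18): 25·18+14=464≡22 → w
y(24): 25·24+14=614≡16 → q
m(12): 25·12+14=314≡2 → c
n(13): 25·13+14=339≡1 → b
j(9): 25·9+14=239≡5 → f
l(11): 25·11+14=289≡3 → d
k(10): 25·10+14=264≡4 → e

qjwqcbfde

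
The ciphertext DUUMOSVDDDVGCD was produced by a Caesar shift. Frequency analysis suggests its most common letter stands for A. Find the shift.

The most frequent ciphertext letter is D (appears 5 times).
D is position 3; A is position 0.
Shift = 3.

3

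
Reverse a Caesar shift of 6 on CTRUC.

WNLOW

C(2): 2−6=-4≡22 → W
T(19): 19−6=13 → N
R(17): 17−6=11 → L
U(20): 20−6=14 → O
C(2): 2−6=-4≡22 → W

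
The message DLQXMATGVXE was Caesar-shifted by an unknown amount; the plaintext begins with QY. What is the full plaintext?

QYDKZNGTIKR

From the crib: D(3)−Q(16)=-13≡13, so the shift is 13.
Subtract 13 from each ciphertext letter:
D(3): 3−13=-10≡16 → Q
L(11): 11−13=-2≡24 → Y
Q(16): 16−13=3 → D
X(23): 23−13=10 → K
M(12): 12−13=-1≡25 → Z
A(0): 0−13=-13≡13 → N
T(19): 19−13=6 → G
G(6): 6−13=-7≡19 → T
V(21): 21−13=8 → I
X(23): 23−13=10 → K
E(4): 4−13=-9≡17 → R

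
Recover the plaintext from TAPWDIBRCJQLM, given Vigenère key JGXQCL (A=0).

KUSGBXSLFTOAD

Repeat the key across the ciphertext: JGXQCLJGXQCLJ
T(19)−J(9): 10 → K
A(0)−G(6): -6≡20 → U
P(15)−X(23): -8≡18 → S
W(22)−Q(16): 6 → G
D(3)−C(2): 1 → B
I(8)−L(11): -3≡23 → X
B(1)−J(9): -8≡18 → S
R(17)−G(6): 11 → L
C(2)−X(23): -21≡5 → F
J(9)−Q(16): -7≡19 → T
Q(16)−C(2): 14 → O
L(11)−L(11): 0 → A
M(12)−J(9): 3 → D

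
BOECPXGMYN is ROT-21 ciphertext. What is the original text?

GTJHUCLRDS

B(1): 1−21=-20≡6 → G
O(14): 14−21=-7≡19 → T
E(4): 4−21=-17≡9 → J
C(2): 2−21=-19≡7 → H
P(15): 15−21=-6≡20 → U
X(23): 23−21=2 → C
G(6): 6−21=-15≡11 → L
M(12): 12−21=-9≡17 → R
Y(24): 24−21=3 → D
N(13): 13−21=-8≡18 → S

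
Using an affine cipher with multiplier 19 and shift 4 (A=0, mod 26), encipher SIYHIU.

IASHAU

S(18): 19·18+4=346≡8 → I
I(8): 19·8+4=156≡0 → A
Y(24): 19·24+4=460≡18 → S
H(7): 19·7+4=137≡7 → H
I(8): 19·8+4=156≡0 → A
U(20): 19·20+4=384≡20 → U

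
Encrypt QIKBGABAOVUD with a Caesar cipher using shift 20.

Q(16): 16+20=36≡10 → K
I(8): 8+20=28≡2 → C
K(10): 10+20=30≡4 → E
B(1): 1+20=21 → V
G(6): 6+20=26≡0 → A
A(0): 0+20=20 → U
B(1): 1+20=21 → V
A(0): 0+20=20 → U
O(14): 14+20=34≡8 → I
V(21): 21+20=41≡15 → P
U(20): 20+20=40≡14 → O
D(3): 3+20=23 → X

KCEVAUVUIPOX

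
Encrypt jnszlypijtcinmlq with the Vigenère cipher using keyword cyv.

Repeat the key across the message: cyvcyvcyvcyvcyvc
j(9)+c(2): 11 → l
n(13)+y(24): 37≡11 → l
s(18)+v(21): 39≡13 → n
z(25)+c(2): 27≡1 → b
l(11)+y(24): 35≡9 → j
y(24)+v(21): 45≡19 → t
p(15)+c(2): 17 → r
i(8)+y(24): 32≡6 → g
j(9)+v(21): 30≡4 → e
t(19)+c(2): 21 → v
c(2)+y(24): 26≡0 → a
i(8)+v(21): 29≡3 → d
n(13)+c(2): 15 → p
m(12)+y(24): 36≡10 → k
l(11)+v(21): 32≡6 → g
q(16)+c(2): 18 → s

llnbjtrgevadpkgs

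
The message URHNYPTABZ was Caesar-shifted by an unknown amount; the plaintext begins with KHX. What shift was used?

From the crib: U(20)−K(10)=10, so the shift is 10.

10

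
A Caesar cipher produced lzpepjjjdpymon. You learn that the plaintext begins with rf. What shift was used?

From the crib: l(11)−r(17)=-6≡20, so the shift is 20.

20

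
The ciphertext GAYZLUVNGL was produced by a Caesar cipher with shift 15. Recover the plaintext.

G(6): 6−15=-9≡17 → R
A(0): 0−15=-15≡11 → L
Y(24): 24−15=9 → J
Z(25): 25−15=10 → K
L(11): 11−15=-4≡22 → W
U(20): 20−15=5 → F
V(21): 21−15=6 → G
N(13): 13−15=-2≡24 → Y
G(6): 6−15=-9≡17 → R
L(11): 11−15=-4≡22 → W

RLJKWFGYRW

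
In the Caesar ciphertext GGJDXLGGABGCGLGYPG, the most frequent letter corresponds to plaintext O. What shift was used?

18

The most frequent ciphertext letter is G (appears 8 times).
G is position 6; O is position 14.
Shift = -8≡18.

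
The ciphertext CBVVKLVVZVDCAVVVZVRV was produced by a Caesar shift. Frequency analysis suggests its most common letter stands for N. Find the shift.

The most frequent ciphertext letter is V (appears 10 times).
V is position 21; N is position 13.
Shift = 8.

8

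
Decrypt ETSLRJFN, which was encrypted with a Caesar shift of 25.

FUTMSKGO

E(4): 4−25=-21≡5 → F
T(19): 19−25=-6≡20 → U
S(18): 18−25=-7≡19 → T
L(11): 11−25=-14≡12 → M
R(17): 17−25=-8≡18 → S
J(9): 9−25=-16≡10 → K
F(5): 5−25=-20≡6 → G
N(13): 13−25=-12≡14 → O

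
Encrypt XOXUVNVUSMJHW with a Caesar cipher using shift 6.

DUDABTBAYSPNC

X(23): 23+6=29≡3 → D
O(14): 14+6=20 → U
X(23): 23+6=29≡3 → D
U(20): 20+6=26≡0 → A
V(21): 21+6=27≡1 → B
N(13): 13+6=19 → T
V(21): 21+6=27≡1 → B
U(20): 20+6=26≡0 → A
S(18): 18+6=24 → Y
M(12): 12+6=18 → S
J(9): 9+6=15 → P
H(7): 7+6=13 → N
W(22): 22+6=28≡2 → C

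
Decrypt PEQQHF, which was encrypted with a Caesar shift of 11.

ETFFWU

P(15): 15−11=4 → E
E(4): 4−11=-7≡19 → T
Q(16): 16−11=5 → F
Q(16): 16−11=5 → F
H(7): 7−11=-4≡22 → W
F(5): 5−11=-6≡20 → U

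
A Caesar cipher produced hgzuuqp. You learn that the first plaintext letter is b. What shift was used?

6

From the crib: h(7)−b(1)=6, so the shift is 6.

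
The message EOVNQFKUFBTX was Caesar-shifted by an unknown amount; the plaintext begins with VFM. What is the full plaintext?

VFMEHWBLWSKO

From the crib: E(4)−V(21)=-17≡9, so the shift is 9.
Subtract 9 from each ciphertext letter:
E(4): 4−9=-5≡21 → V
O(14): 14−9=5 → F
V(21): 21−9=12 → M
N(13): 13−9=4 → E
Q(16): 16−9=7 → H
F(5): 5−9=-4≡22 → W
K(10): 10−9=1 → B
U(20): 20−9=11 → L
F(5): 5−9=-4≡22 → W
B(1): 1−9=-8≡18 → S
T(19): 19−9=10 → K
X(23): 23−9=14 → O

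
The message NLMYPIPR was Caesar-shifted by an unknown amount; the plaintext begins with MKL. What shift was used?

From the crib: N(13)−M(12)=1, so the shift is 1.

1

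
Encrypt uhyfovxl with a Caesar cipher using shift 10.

u(20): 20+10=30≡4 → e
h(7): 7+10=17 → r
y(24): 24+10=34≡8 → i
f(5): 5+10=15 → p
o(14): 14+10=24 → y
v(21): 21+10=31≡5 → f
x(23): 23+10=33≡7 → h
l(11): 11+10=21 → v

eripyfhv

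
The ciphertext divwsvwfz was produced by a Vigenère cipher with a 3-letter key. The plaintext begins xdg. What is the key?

gfp

Subtract each crib letter from the matching ciphertext letter (mod 26):
d(3)−x(23)=-20≡6 → g
i(8)−d(3)=5 → f
v(21)−g(6)=15 → p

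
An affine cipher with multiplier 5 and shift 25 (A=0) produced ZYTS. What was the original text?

AFEJ

The inverse of 5 mod 26 is 21, since 5·21=105≡1. Apply D(y)=21·(y−25) mod 26:
Z(25): 21·(25−25)=0 → A
Y(24): 21·(24−25)=-21≡5 → F
T(19): 21·(19−25)=-126≡4 → E
S(18): 21·(18−25)=-147≡9 → J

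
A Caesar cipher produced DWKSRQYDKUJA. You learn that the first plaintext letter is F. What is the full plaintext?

From the crib: D(3)−F(5)=-2≡24, so the shift is 24.
Subtract 24 from each ciphertext letter:
D(3): 3−24=-21≡5 → F
W(22): 22−24=-2≡24 → Y
K(10): 10−24=-14≡12 → M
S(18): 18−24=-6≡20 → U
R(17): 17−24=-7≡19 → T
Q(16): 16−24=-8≡18 → S
Y(24): 24−24=0 → A
D(3): 3−24=-21≡5 → F
K(10): 10−24=-14≡12 → M
U(20): 20−24=-4≡22 → W
J(9): 9−24=-15≡11 → L
A(0): 0−24=-24≡2 → C

FYMUTSAFMWLC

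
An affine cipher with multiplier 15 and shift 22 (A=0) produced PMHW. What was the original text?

DIZA

The inverse of 15 mod 26 is 7, since 15·7=105≡1. Apply D(y)=7·(y−22) mod 26:
P(15): 7·(15−22)=-49≡3 → D
M(12): 7·(12−22)=-70≡8 → I
H(7): 7·(7−22)=-105≡25 → Z
W(22): 7·(22−22)=0 → A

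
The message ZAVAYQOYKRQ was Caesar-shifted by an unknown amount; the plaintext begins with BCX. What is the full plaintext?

BCXCASQAMTS

From the crib: Z(25)−B(1)=24, so the shift is 24.
Subtract 24 from each ciphertext letter:
Z(25): 25−24=1 → B
A(0): 0−24=-24≡2 → C
V(21): 21−24=-3≡23 → X
A(0): 0−24=-24≡2 → C
Y(24): 24−24=0 → A
Q(16): 16−24=-8≡18 → S
O(14): 14−24=-10≡16 → Q
Y(24): 24−24=0 → A
K(10): 10−24=-14≡12 → M
R(17): 17−24=-7≡19 → T
Q(16): 16−24=-8≡18 → S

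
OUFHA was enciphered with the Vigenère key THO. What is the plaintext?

VNROT

Repeat the key across the ciphertext: THOTH
O(14)−T(19): -5≡21 → V
U(20)−H(7): 13 → N
F(5)−O(14): -9≡17 → R
H(7)−T(19): -12≡14 → O
A(0)−H(7): -7≡19 → T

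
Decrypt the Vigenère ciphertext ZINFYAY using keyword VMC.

Repeat the key across the ciphertext: VMCVMCV
Z(25)−V(21): 4 → E
I(8)−M(12): -4≡22 → W
N(13)−C(2): 11 → L
F(5)−V(21): -16≡10 → K
Y(24)−M(12): 12 → M
A(0)−C(2): -2≡24 → Y
Y(24)−V(21): 3 → D

EWLKMYD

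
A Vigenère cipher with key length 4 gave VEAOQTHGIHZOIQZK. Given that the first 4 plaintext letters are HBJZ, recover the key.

Subtract each crib letter from the matching ciphertext letter (mod 26):
V(21)−H(7)=14 → O
E(4)−B(1)=3 → D
A(0)−J(9)=-9≡17 → R
O(14)−Z(25)=-11≡15 → P

ODRP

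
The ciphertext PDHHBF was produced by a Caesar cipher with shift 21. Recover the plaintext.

UIMMGK

P(15): 15−21=-6≡20 → U
D(3): 3−21=-18≡8 → I
H(7): 7−21=-14≡12 → M
H(7): 7−21=-14≡12 → M
B(1): 1−21=-20≡6 → G
F(5): 5−21=-16≡10 → K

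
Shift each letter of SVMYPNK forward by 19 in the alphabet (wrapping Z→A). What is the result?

S(18): 18+19=37≡11 → L
V(21): 21+19=40≡14 → O
M(12): 12+19=31≡5 → F
Y(24): 24+19=43≡17 → R
P(15): 15+19=34≡8 → I
N(13): 13+19=32≡6 → G
K(10): 10+19=29≡3 → D

LOFRIGD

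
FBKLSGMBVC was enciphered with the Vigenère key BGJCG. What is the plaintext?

EVBJMFGSTW

Repeat the key across the ciphertext: BGJCGBGJCG
F(5)−B(1): 4 → E
B(1)−G(6): -5≡21 → V
K(10)−J(9): 1 → B
L(11)−C(2): 9 → J
S(18)−G(6): 12 → M
G(6)−B(1): 5 → F
M(12)−G(6): 6 → G
B(1)−J(9): -8≡18 → S
V(21)−C(2): 19 → T
C(2)−G(6): -4≡22 → W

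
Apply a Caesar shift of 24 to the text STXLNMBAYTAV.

QRVJLKZYWRYT

S(18): 18+24=42≡16 → Q
T(19): 19+24=43≡17 → R
X(23): 23+24=47≡21 → V
L(11): 11+24=35≡9 → J
N(13): 13+24=37≡11 → L
M(12): 12+24=36≡10 → K
B(1): 1+24=25 → Z
A(0): 0+24=24 → Y
Y(24): 24+24=48≡22 → W
T(19): 19+24=43≡17 → R
A(0): 0+24=24 → Y
V(21): 21+24=45≡19 → T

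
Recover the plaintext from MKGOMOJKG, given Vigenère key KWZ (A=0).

COHEQPZOH

Repeat the key across the ciphertext: KWZKWZKWZ
M(12)−K(10): 2 → C
K(10)−W(22): -12≡14 → O
G(6)−Z(25): -19≡7 → H
O(14)−K(10): 4 → E
M(12)−W(22): -10≡16 → Q
O(14)−Z(25): -11≡15 → P
J(9)−K(10): -1≡25 → Z
K(10)−W(22): -12≡14 → O
G(6)−Z(25): -19≡7 → H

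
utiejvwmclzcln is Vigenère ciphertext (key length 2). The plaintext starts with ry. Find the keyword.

dv

Subtract each crib letter from the matching ciphertext letter (mod 26):
u(20)−r(17)=3 → d
t(19)−y(24)=-5≡21 → v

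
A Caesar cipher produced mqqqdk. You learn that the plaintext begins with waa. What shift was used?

16

From the crib: m(12)−w(22)=-10≡16, so the shift is 16.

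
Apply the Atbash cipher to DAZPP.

D(3) → W(22)
A(0) → Z(25)
Z(25) → A(0)
P(15) → K(10)
P(15) → K(10)

WZAKK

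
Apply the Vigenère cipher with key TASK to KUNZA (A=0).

Repeat the key across the message: TASKT
K(10)+T(19): 29≡3 → D
U(20)+A(0): 20 → U
N(13)+S(18): 31≡5 → F
Z(25)+K(10): 35≡9 → J
A(0)+T(19): 19 → T

DUFJT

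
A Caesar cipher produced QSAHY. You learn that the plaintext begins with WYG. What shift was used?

From the crib: Q(16)−W(22)=-6≡20, so the shift is 20.

20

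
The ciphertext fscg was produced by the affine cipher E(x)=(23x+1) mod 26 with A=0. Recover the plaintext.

The inverse of 23 mod 26 is 17, since 23·17=391≡1. Apply D(y)=17·(y−1) mod 26:
f(5): 17·(5−1)=68≡16 → q
s(18): 17·(18−1)=289≡3 → d
c(2): 17·(2−1)=17 → r
g(6): 17·(6−1)=85≡7 → h

qdrh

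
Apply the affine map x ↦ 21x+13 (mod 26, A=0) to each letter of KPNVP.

K(10): 21·10+13=223≡15 → P
P(15): 21·15+13=328≡16 → Q
N(13): 21·13+13=286≡0 → A
V(21): 21·21+13=454≡12 → M
P(15): 21·15+13=328≡16 → Q

PQAMQ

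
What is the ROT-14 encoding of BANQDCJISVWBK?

B(1): 1+14=15 → P
A(0): 0+14=14 → O
N(13): 13+14=27≡1 → B
Q(16): 16+14=30≡4 → E
D(3): 3+14=17 → R
C(2): 2+14=16 → Q
J(9): 9+14=23 → X
I(8): 8+14=22 → W
S(18): 18+14=32≡6 → G
V(21): 21+14=35≡9 → J
W(22): 22+14=36≡10 → K
B(1): 1+14=15 → P
K(10): 10+14=24 → Y

POBERQXWGJKPY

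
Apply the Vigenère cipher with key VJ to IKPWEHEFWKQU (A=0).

Repeat the key across the message: VJVJVJVJVJVJ
I(8)+V(21): 29≡3 → D
K(10)+J(9): 19 → T
P(15)+V(21): 36≡10 → K
W(22)+J(9): 31≡5 → F
E(4)+V(21): 25 → Z
H(7)+J(9): 16 → Q
E(4)+V(21): 25 → Z
F(5)+J(9): 14 → O
W(22)+V(21): 43≡17 → R
K(10)+J(9): 19 → T
Q(16)+V(21): 37≡11 → L
U(20)+J(9): 29≡3 → D

DTKFZQZORTLD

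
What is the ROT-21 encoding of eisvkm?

e(4): 4+21=25 → z
i(8): 8+21=29≡3 → d
s(18): 18+21=39≡13 → n
v(21): 21+21=42≡16 → q
k(10): 10+21=31≡5 → f
m(12): 12+21=33≡7 → h

zdnqfh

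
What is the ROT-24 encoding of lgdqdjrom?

jebobhpmk

l(11): 11+24=35≡9 → j
g(6): 6+24=30≡4 → e
d(3): 3+24=27≡1 → b
q(16): 16+24=40≡14 → o
d(3): 3+24=27≡1 → b
j(9): 9+24=33≡7 → h
r(17): 17+24=41≡15 → p
o(14): 14+24=38≡12 → m
m(12): 12+24=36≡10 → k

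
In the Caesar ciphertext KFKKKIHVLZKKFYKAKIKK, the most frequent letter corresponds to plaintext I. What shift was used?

The most frequent ciphertext letter is K (appears 10 times).
K is position 10; I is position 8.
Shift = 2.

2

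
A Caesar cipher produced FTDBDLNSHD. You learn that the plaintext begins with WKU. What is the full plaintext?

From the crib: F(5)−W(22)=-17≡9, so the shift is 9.
Subtract 9 from each ciphertext letter:
F(5): 5−9=-4≡22 → W
T(19): 19−9=10 → K
D(3): 3−9=-6≡20 → U
B(1): 1−9=-8≡18 → S
D(3): 3−9=-6≡20 → U
L(11): 11−9=2 → C
N(13): 13−9=4 → E
S(18): 18−9=9 → J
H(7): 7−9=-2≡24 → Y
D(3): 3−9=-6≡20 → U

WKUSUCEJYU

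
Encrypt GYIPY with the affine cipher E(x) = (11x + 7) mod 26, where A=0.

VLRQL

G(6): 11·6+7=73≡21 → V
Y(24): 11·24+7=271≡11 → L
I(8): 11·8+7=95≡17 → R
P(15): 11·15+7=172≡16 → Q
Y(24): 11·24+7=271≡11 → L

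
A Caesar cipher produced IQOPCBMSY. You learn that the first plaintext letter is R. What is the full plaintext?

RZXYLKVBH

From the crib: I(8)−R(17)=-9≡17, so the shift is 17.
Subtract 17 from each ciphertext letter:
I(8): 8−17=-9≡17 → R
Q(16): 16−17=-1≡25 → Z
O(14): 14−17=-3≡23 → X
P(15): 15−17=-2≡24 → Y
C(2): 2−17=-15≡11 → L
B(1): 1−17=-16≡10 → K
M(12): 12−17=-5≡21 → V
S(18): 18−17=1 → B
Y(24): 24−17=7 → H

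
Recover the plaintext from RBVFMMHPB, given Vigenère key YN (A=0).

Repeat the key across the ciphertext: YNYNYNYNY
R(17)−Y(24): -7≡19 → T
B(1)−N(13): -12≡14 → O
V(21)−Y(24): -3≡23 → X
F(5)−N(13): -8≡18 → S
M(12)−Y(24): -12≡14 → O
M(12)−N(13): -1≡25 → Z
H(7)−Y(24): -17≡9 → J
P(15)−N(13): 2 → C
B(1)−Y(24): -23≡3 → D

TOXSOZJCD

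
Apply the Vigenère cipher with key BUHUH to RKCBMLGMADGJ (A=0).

Repeat the key across the message: BUHUHBUHUHBU
R(17)+B(1): 18 → S
K(10)+U(20): 30≡4 → E
C(2)+H(7): 9 → J
B(1)+U(20): 21 → V
M(12)+H(7): 19 → T
L(11)+B(1): 12 → M
G(6)+U(20): 26≡0 → A
M(12)+H(7): 19 → T
A(0)+U(20): 20 → U
D(3)+H(7): 10 → K
G(6)+B(1): 7 → H
J(9)+U(20): 29≡3 → D

SEJVTMATUKHD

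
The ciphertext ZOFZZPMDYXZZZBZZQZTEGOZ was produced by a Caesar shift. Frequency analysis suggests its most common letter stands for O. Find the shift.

11

The most frequent ciphertext letter is Z (appears 10 times).
Z is position 25; O is position 14.
Shift = 11.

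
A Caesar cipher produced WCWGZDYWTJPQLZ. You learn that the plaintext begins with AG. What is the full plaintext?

From the crib: W(22)−A(0)=22, so the shift is 22.
Subtract 22 from each ciphertext letter:
W(22): 22−22=0 → A
C(2): 2−22=-20≡6 → G
W(22): 22−22=0 → A
G(6): 6−22=-16≡10 → K
Z(25): 25−22=3 → D
D(3): 3−22=-19≡7 → H
Y(24): 24−22=2 → C
W(22): 22−22=0 → A
T(19): 19−22=-3≡23 → X
J(9): 9−22=-13≡13 → N
P(15): 15−22=-7≡19 → T
Q(16): 16−22=-6≡20 → U
L(11): 11−22=-11≡15 → P
Z(25): 25−22=3 → D

AGAKDHCAXNTUPD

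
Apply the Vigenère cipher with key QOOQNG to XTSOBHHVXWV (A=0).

NHGEONXJLMI

Repeat the key across the message: QOOQNGQOOQN
X(23)+Q(16): 39≡13 → N
T(19)+O(14): 33≡7 → H
S(18)+O(14): 32≡6 → G
O(14)+Q(16): 30≡4 → E
B(1)+N(13): 14 → O
H(7)+G(6): 13 → N
H(7)+Q(16): 23 → X
V(21)+O(14): 35≡9 → J
X(23)+O(14): 37≡11 → L
W(22)+Q(16): 38≡12 → M
V(21)+N(13): 34≡8 → I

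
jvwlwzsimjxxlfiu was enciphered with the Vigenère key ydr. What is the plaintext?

lsfntiufvlugncrw

Repeat the key across the ciphertext: ydrydrydrydrydry
j(9)−y(24): -15≡11 → l
v(21)−d(3): 18 → s
w(22)−r(17): 5 → f
l(11)−y(24): -13≡13 → n
w(22)−d(3): 19 → t
z(25)−r(17): 8 → i
s(18)−y(24): -6≡20 → u
i(8)−d(3): 5 → f
m(12)−r(17): -5≡21 → v
j(9)−y(24): -15≡11 → l
x(23)−d(3): 20 → u
x(23)−r(17): 6 → g
l(11)−y(24): -13≡13 → n
f(5)−d(3): 2 → c
i(8)−r(17): -9≡17 → r
u(20)−y(24): -4≡22 → w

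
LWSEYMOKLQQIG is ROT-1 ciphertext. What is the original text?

L(11): 11−1=10 → K
W(22): 22−1=21 → V
S(18): 18−1=17 → R
E(4): 4−1=3 → D
Y(24): 24−1=23 → X
M(12): 12−1=11 → L
O(14): 14−1=13 → N
K(10): 10−1=9 → J
L(11): 11−1=10 → K
Q(16): 16−1=15 → P
Q(16): 16−1=15 → P
I(8): 8−1=7 → H
G(6): 6−1=5 → F

KVRDXLNJKPPHF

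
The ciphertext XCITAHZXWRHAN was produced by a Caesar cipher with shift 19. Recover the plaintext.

EJPAHOGEDYOHU

X(23): 23−19=4 → E
C(2): 2−19=-17≡9 → J
I(8): 8−19=-11≡15 → P
T(19): 19−19=0 → A
A(0): 0−19=-19≡7 → H
H(7): 7−19=-12≡14 → O
Z(25): 25−19=6 → G
X(23): 23−19=4 → E
W(22): 22−19=3 → D
R(17): 17−19=-2≡24 → Y
H(7): 7−19=-12≡14 → O
A(0): 0−19=-19≡7 → H
N(13): 13−19=-6≡20 → U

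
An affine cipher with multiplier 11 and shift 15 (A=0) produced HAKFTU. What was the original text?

The inverse of 11 mod 26 is 19, since 11·19=209≡1. Apply D(y)=19·(y−15) mod 26:
H(7): 19·(7−15)=-152≡4 → E
A(0): 19·(0−15)=-285≡1 → B
K(10): 19·(10−15)=-95≡9 → J
F(5): 19·(5−15)=-190≡18 → S
T(19): 19·(19−15)=76≡24 → Y
U(20): 19·(20−15)=95≡17 → R

EBJSYR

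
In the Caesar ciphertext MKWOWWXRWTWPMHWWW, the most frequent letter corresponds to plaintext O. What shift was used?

The most frequent ciphertext letter is W (appears 8 times).
W is position 22; O is position 14.
Shift = 8.

8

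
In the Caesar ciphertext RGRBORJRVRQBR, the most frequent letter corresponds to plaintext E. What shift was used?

The most frequent ciphertext letter is R (appears 6 times).
R is position 17; E is position 4.
Shift = 13.

13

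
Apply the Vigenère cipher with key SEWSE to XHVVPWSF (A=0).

PLRNTOWB

Repeat the key across the message: SEWSESEW
X(23)+S(18): 41≡15 → P
H(7)+E(4): 11 → L
V(21)+W(22): 43≡17 → R
V(21)+S(18): 39≡13 → N
P(15)+E(4): 19 → T
W(22)+S(18): 40≡14 → O
S(18)+E(4): 22 → W
F(5)+W(22): 27≡1 → B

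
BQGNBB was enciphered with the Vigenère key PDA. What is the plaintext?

Repeat the key across the ciphertext: PDAPDA
B(1)−P(15): -14≡12 → M
Q(16)−D(3): 13 → N
G(6)−A(0): 6 → G
N(13)−P(15): -2≡24 → Y
B(1)−D(3): -2≡24 → Y
B(1)−A(0): 1 → B

MNGYYB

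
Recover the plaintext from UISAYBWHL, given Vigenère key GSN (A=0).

OQFUGOQPY

Repeat the key across the ciphertext: GSNGSNGSN
U(20)−G(6): 14 → O
I(8)−S(18): -10≡16 → Q
S(18)−N(13): 5 → F
A(0)−G(6): -6≡20 → U
Y(24)−S(18): 6 → G
B(1)−N(13): -12≡14 → O
W(22)−G(6): 16 → Q
H(7)−S(18): -11≡15 → P
L(11)−N(13): -2≡24 → Y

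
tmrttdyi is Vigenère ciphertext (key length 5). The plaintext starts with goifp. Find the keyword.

Subtract each crib letter from the matching ciphertext letter (mod 26):
t(19)−g(6)=13 → n
m(12)−o(14)=-2≡24 → y
r(17)−i(8)=9 → j
t(19)−f(5)=14 → o
t(19)−p(15)=4 → e

nyjoe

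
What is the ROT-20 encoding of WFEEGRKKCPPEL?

QZYYALEEWJJYF

W(22): 22+20=42≡16 → Q
F(5): 5+20=25 → Z
E(4): 4+20=24 → Y
E(4): 4+20=24 → Y
G(6): 6+20=26≡0 → A
R(17): 17+20=37≡11 → L
K(10): 10+20=30≡4 → E
K(10): 10+20=30≡4 → E
C(2): 2+20=22 → W
P(15): 15+20=35≡9 → J
P(15): 15+20=35≡9 → J
E(4): 4+20=24 → Y
L(11): 11+20=31≡5 → F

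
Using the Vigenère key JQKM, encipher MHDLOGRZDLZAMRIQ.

Repeat the key across the message: JQKMJQKMJQKMJQKM
M(12)+J(9): 21 → V
H(7)+Q(16): 23 → X
D(3)+K(10): 13 → N
L(11)+M(12): 23 → X
O(14)+J(9): 23 → X
G(6)+Q(16): 22 → W
R(17)+K(10): 27≡1 → B
Z(25)+M(12): 37≡11 → L
D(3)+J(9): 12 → M
L(11)+Q(16): 27≡1 → B
Z(25)+K(10): 35≡9 → J
A(0)+M(12): 12 → M
M(12)+J(9): 21 → V
R(17)+Q(16): 33≡7 → H
I(8)+K(10): 18 → S
Q(16)+M(12): 28≡2 → C

VXNXXWBLMBJMVHSC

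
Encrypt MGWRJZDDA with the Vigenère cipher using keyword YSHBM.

KYDSVXVKB

Repeat the key across the message: YSHBMYSHB
M(12)+Y(24): 36≡10 → K
G(6)+S(18): 24 → Y
W(22)+H(7): 29≡3 → D
R(17)+B(1): 18 → S
J(9)+M(12): 21 → V
Z(25)+Y(24): 49≡23 → X
D(3)+S(18): 21 → V
D(3)+H(7): 10 → K
A(0)+B(1): 1 → B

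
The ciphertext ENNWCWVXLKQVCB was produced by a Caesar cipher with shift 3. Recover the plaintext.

BKKTZTSUIHNSZY

E(4): 4−3=1 → B
N(13): 13−3=10 → K
N(13): 13−3=10 → K
W(22): 22−3=19 → T
C(2): 2−3=-1≡25 → Z
W(22): 22−3=19 → T
V(21): 21−3=18 → S
X(23): 23−3=20 → U
L(11): 11−3=8 → I
K(10): 10−3=7 → H
Q(16): 16−3=13 → N
V(21): 21−3=18 → S
C(2): 2−3=-1≡25 → Z
B(1): 1−3=-2≡24 → Y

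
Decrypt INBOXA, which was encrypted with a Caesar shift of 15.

TYMZIL

I(8): 8−15=-7≡19 → T
N(13): 13−15=-2≡24 → Y
B(1): 1−15=-14≡12 → M
O(14): 14−15=-1≡25 → Z
X(23): 23−15=8 → I
A(0): 0−15=-15≡11 → L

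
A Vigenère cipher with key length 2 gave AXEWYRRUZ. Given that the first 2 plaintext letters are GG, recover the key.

UR

Subtract each crib letter from the matching ciphertext letter (mod 26):
A(0)−G(6)=-6≡20 → U
X(23)−G(6)=17 → R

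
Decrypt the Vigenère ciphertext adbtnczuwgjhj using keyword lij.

Repeat the key across the ciphertext: lijlijlijlijl
a(0)−l(11): -11≡15 → p
d(3)−i(8): -5≡21 → v
b(1)−j(9): -8≡18 → s
t(19)−l(11): 8 → i
n(13)−i(8): 5 → f
c(2)−j(9): -7≡19 → t
z(25)−l(11): 14 → o
u(20)−i(8): 12 → m
w(22)−j(9): 13 → n
g(6)−l(11): -5≡21 → v
j(9)−i(8): 1 → b
h(7)−j(9): -2≡24 → y
j(9)−l(11): -2≡24 → y

pvsiftomnvbyy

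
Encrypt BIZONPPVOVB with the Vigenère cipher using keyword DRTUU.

EZSIHSGOIPE

Repeat the key across the message: DRTUUDRTUUD
B(1)+D(3): 4 → E
I(8)+R(17): 25 → Z
Z(25)+T(19): 44≡18 → S
O(14)+U(20): 34≡8 → I
N(13)+U(20): 33≡7 → H
P(15)+D(3): 18 → S
P(15)+R(17): 32≡6 → G
V(21)+T(19): 40≡14 → O
O(14)+U(20): 34≡8 → I
V(21)+U(20): 41≡15 → P
B(1)+D(3): 4 → E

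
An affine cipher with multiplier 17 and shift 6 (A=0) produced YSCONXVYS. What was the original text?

YQMCFBHYQ

The inverse of 17 mod 26 is 23, since 17·23=391≡1. Apply D(y)=23·(y−6) mod 26:
Y(24): 23·(24−6)=414≡24 → Y
S(18): 23·(18−6)=276≡16 → Q
C(2): 23·(2−6)=-92≡12 → M
O(14): 23·(14−6)=184≡2 → C
N(13): 23·(13−6)=161≡5 → F
X(23): 23·(23−6)=391≡1 → B
V(21): 23·(21−6)=345≡7 → H
Y(24): 23·(24−6)=414≡24 → Y
S(18): 23·(18−6)=276≡16 → Q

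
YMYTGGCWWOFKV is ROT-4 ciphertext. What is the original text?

Y(24): 24−4=20 → U
M(12): 12−4=8 → I
Y(24): 24−4=20 → U
T(19): 19−4=15 → P
G(6): 6−4=2 → C
G(6): 6−4=2 → C
C(2): 2−4=-2≡24 → Y
W(22): 22−4=18 → S
W(22): 22−4=18 → S
O(14): 14−4=10 → K
F(5): 5−4=1 → B
K(10): 10−4=6 → G
V(21): 21−4=17 → R

UIUPCCYSSKBGR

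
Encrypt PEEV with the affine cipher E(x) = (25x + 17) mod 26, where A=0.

CNNW

P(15): 25·15+17=392≡2 → C
E(4): 25·4+17=117≡13 → N
E(4): 25·4+17=117≡13 → N
V(21): 25·21+17=542≡22 → W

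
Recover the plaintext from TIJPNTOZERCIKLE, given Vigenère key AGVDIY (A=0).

Repeat the key across the ciphertext: AGVDIYAGVDIYAGV
T(19)−A(0): 19 → T
I(8)−G(6): 2 → C
J(9)−V(21): -12≡14 → O
P(15)−D(3): 12 → M
N(13)−I(8): 5 → F
T(19)−Y(24): -5≡21 → V
O(14)−A(0): 14 → O
Z(25)−G(6): 19 → T
E(4)−V(21): -17≡9 → J
R(17)−D(3): 14 → O
C(2)−I(8): -6≡20 → U
I(8)−Y(24): -16≡10 → K
K(10)−A(0): 10 → K
L(11)−G(6): 5 → F
E(4)−V(21): -17≡9 → J

TCOMFVOTJOUKKFJ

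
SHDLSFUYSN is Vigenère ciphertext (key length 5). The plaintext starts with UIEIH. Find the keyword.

Subtract each crib letter from the matching ciphertext letter (mod 26):
S(18)−U(20)=-2≡24 → Y
H(7)−I(8)=-1≡25 → Z
D(3)−E(4)=-1≡25 → Z
L(11)−I(8)=3 → D
S(18)−H(7)=11 → L

YZZDL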